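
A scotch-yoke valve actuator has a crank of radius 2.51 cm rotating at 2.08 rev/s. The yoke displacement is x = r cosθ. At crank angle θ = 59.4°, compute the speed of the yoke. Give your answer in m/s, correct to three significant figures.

0.282

ω = 13.07 rad/s (from 2.08 rev/s).
x = r cosθ ⇒ ẋ = −rω sinθ.
|v| = rω|sinθ| = 0.0251·13.07·|sin 59.4°| = 0.28235 m/s.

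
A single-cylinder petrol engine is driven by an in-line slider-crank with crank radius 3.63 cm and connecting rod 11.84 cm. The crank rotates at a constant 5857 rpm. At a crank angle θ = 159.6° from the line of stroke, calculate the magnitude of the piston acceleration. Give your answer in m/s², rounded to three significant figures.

9570

ω = 2π·5857/60 = 613.3 rad/s
x(θ) = r cosθ + √(L² − r² sin²θ); with ω constant, a = ω²·d²x/dθ².
d²x/dθ² = −r cosθ − r²(cos2θ)/√u − r⁴ sin²2θ/(4u^{3/2}),  u = L² − r² sin²θ = 0.0138585 m².
Substituting r = 0.0363 m, L = 0.1184 m, θ = 159.6°: d²x/dθ² = +0.025437 m.
a = ω²·d²x/dθ² = (613.3)²·(+0.025437) = +9569 m/s²;  |a| = 9569 m/s².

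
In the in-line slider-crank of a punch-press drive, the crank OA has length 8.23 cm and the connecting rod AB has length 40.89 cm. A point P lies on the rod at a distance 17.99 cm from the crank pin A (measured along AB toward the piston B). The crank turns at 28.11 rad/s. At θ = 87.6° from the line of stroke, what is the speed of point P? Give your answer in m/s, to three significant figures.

ω = 28.11 rad/s.  Crank-pin speed |V_A| = rω = 2.3135 m/s, perpendicular to OA.
Rod angle: sinφ = −(r/L) sinθ ⇒ φ = -11.601°; ω_rod = −rω cosθ/√(L²−r²sin²θ) = -0.24186 rad/s.
V_P = V_A + ω_rod × AP, with AP = 0.1799 m along the rod.
Components: V_Px = −rω sinθ − a·ω_rod·sinφ = -2.3202 m/s;  V_Py = rω cosθ + a·ω_rod·cosφ = +0.054255 m/s.
|V_P| = √(V_Px² + V_Py²) = 2.3208 m/s.

2.32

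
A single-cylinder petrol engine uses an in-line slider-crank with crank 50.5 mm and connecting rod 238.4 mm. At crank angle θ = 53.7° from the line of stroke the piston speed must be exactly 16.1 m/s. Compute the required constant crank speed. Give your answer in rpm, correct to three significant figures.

3350

For an in-line slider-crank, |v_piston| = rω|sinθ|·[1 + r cosθ/√(L² − r² sin²θ)].
With r = 0.0505 m, L = 0.2384 m, θ = 53.7°: the bracketed kinematic factor |dx/dθ| = 0.045879 m.
ω = v/|dx/dθ| = 16.1/0.045879 = 350.92 rad/s.
N = 60ω/(2π) = 3351 rpm.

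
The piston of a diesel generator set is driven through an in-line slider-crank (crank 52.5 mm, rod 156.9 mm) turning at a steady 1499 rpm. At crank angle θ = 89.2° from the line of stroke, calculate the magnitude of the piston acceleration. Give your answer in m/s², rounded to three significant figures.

441

ω = 2π·1499/60 = 157 rad/s
x(θ) = r cosθ + √(L² − r² sin²θ); with ω constant, a = ω²·d²x/dθ².
d²x/dθ² = −r cosθ − r²(cos2θ)/√u − r⁴ sin²2θ/(4u^{3/2}),  u = L² − r² sin²θ = 0.0218619 m².
Substituting r = 0.0525 m, L = 0.1569 m, θ = 89.2°: d²x/dθ² = +0.0179 m.
a = ω²·d²x/dθ² = (157)²·(+0.0179) = +441.09 m/s²;  |a| = 441.09 m/s².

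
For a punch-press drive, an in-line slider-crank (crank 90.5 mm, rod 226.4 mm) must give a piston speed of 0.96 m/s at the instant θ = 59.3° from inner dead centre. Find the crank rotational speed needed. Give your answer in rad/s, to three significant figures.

10.1

For an in-line slider-crank, |v_piston| = rω|sinθ|·[1 + r cosθ/√(L² − r² sin²θ)].
With r = 0.0905 m, L = 0.2264 m, θ = 59.3°: the bracketed kinematic factor |dx/dθ| = 0.094728 m.
ω = v/|dx/dθ| = 0.96/0.094728 = 10.134 rad/s.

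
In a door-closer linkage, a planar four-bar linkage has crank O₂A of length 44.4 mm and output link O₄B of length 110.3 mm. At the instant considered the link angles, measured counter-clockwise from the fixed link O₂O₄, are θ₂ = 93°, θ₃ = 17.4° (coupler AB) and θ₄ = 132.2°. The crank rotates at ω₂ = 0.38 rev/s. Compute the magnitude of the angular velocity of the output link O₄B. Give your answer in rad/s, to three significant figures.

1.03

ω₂ = 2.388 rad/s (from 0.38 rev/s).
Differentiating the loop-closure r₂e^{iθ₂}+r₃e^{iθ₃}=r₁+r₄e^{iθ₄} gives r₂ω₂e^{iθ₂}+r₃ω₃e^{iθ₃}=r₄ω₄e^{iθ₄}.
Eliminating the other unknown: ω₄ = r₂ω₂ sin(θ₂−θ₃) / [r₄ sin(θ₄−θ₃)].
Numerator sine = +0.96858; denominator sine = +0.90778.
Result = 0.0444·2.388·(+0.96858) / (0.1103·(+0.90778)) = +1.0255 rad/s; magnitude 1.0255 rad/s.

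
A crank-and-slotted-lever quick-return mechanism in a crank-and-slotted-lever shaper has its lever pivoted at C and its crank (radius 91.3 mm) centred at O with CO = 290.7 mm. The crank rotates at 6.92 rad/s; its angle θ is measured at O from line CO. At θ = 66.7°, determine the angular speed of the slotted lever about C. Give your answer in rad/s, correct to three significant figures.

1.14

ω = 6.92 rad/s
Crank pin A relative to C: A = (d + r cosθ, r sinθ); lever angle φ = atan2(r sinθ, d + r cosθ).
Differentiating tanφ: φ̇ = rω(d cosθ + r)/(d² + r² + 2dr cosθ).
d² + r² + 2dr cosθ = |CA|² = 0.113838 m²;  d cosθ + r = +0.20629 m.
|ω_lever| = |0.0913·6.92·+0.20629| / 0.113838 = 1.1449 rad/s.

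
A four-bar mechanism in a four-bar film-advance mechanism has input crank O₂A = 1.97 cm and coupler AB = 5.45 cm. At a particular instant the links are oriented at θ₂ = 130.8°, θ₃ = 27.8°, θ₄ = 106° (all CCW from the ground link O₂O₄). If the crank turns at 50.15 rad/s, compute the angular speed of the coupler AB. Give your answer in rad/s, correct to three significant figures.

7.77

ω₂ = 50.15 rad/s
Differentiating the loop-closure r₂e^{iθ₂}+r₃e^{iθ₃}=r₁+r₄e^{iθ₄} gives r₂ω₂e^{iθ₂}+r₃ω₃e^{iθ₃}=r₄ω₄e^{iθ₄}.
Eliminating the other unknown: ω₃ = r₂ω₂ sin(θ₄−θ₂) / [r₃ sin(θ₃−θ₄)].
Numerator sine = -0.41945; denominator sine = -0.97887.
Result = 0.0197·50.15·(-0.41945) / (0.0545·(-0.97887)) = +7.7678 rad/s; magnitude 7.7678 rad/s.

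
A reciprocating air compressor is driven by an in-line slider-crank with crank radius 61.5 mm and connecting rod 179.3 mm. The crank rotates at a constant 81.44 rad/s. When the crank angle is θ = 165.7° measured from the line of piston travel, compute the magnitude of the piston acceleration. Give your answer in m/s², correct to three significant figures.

271

ω = 81.44 rad/s
x(θ) = r cosθ + √(L² − r² sin²θ); with ω constant, a = ω²·d²x/dθ².
d²x/dθ² = −r cosθ − r²(cos2θ)/√u − r⁴ sin²2θ/(4u^{3/2}),  u = L² − r² sin²θ = 0.0319177 m².
Substituting r = 0.0615 m, L = 0.1793 m, θ = 165.7°: d²x/dθ² = +0.040863 m.
a = ω²·d²x/dθ² = (81.44)²·(+0.040863) = +271.02 m/s²;  |a| = 271.02 m/s².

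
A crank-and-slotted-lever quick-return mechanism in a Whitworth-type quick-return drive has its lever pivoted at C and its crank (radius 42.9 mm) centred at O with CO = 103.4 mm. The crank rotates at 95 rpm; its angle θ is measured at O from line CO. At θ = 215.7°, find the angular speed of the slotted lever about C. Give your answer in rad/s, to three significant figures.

ω = 9.948 rad/s (from 95 rpm).
Crank pin A relative to C: A = (d + r cosθ, r sinθ); lever angle φ = atan2(r sinθ, d + r cosθ).
Differentiating tanφ: φ̇ = rω(d cosθ + r)/(d² + r² + 2dr cosθ).
d² + r² + 2dr cosθ = |CA|² = 0.00532739 m²;  d cosθ + r = -0.041069 m.
|ω_lever| = |0.0429·9.948·-0.041069| / 0.00532739 = 3.2901 rad/s.

3.29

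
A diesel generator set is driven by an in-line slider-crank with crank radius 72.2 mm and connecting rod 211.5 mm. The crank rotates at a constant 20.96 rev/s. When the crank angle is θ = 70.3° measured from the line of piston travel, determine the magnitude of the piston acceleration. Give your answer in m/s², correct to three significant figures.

ω = 2π·21 = 131.7 rad/s
x(θ) = r cosθ + √(L² − r² sin²θ); with ω constant, a = ω²·d²x/dθ².
d²x/dθ² = −r cosθ − r²(cos2θ)/√u − r⁴ sin²2θ/(4u^{3/2}),  u = L² − r² sin²θ = 0.0401118 m².
Substituting r = 0.0722 m, L = 0.2115 m, θ = 70.3°: d²x/dθ² = -0.0045664 m.
a = ω²·d²x/dθ² = (131.7)²·(-0.0045664) = -79.198 m/s²;  |a| = 79.198 m/s².

79.2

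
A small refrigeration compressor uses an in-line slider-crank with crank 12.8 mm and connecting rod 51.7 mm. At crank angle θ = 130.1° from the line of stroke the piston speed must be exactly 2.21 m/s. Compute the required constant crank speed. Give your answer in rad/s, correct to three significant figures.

269

For an in-line slider-crank, |v_piston| = rω|sinθ|·[1 + r cosθ/√(L² − r² sin²θ)].
With r = 0.0128 m, L = 0.0517 m, θ = 130.1°: the bracketed kinematic factor |dx/dθ| = 0.0082008 m.
ω = v/|dx/dθ| = 2.21/0.0082008 = 269.49 rad/s.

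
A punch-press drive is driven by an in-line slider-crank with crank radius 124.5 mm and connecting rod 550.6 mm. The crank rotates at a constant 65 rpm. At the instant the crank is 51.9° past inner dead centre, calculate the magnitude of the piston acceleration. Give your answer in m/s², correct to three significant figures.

3.26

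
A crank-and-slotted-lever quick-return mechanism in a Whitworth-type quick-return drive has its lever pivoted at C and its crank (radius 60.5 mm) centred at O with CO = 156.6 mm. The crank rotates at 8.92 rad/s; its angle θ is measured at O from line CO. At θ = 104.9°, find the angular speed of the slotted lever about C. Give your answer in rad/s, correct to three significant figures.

ω = 8.92 rad/s
Crank pin A relative to C: A = (d + r cosθ, r sinθ); lever angle φ = atan2(r sinθ, d + r cosθ).
Differentiating tanφ: φ̇ = rω(d cosθ + r)/(d² + r² + 2dr cosθ).
d² + r² + 2dr cosθ = |CA|² = 0.0233115 m²;  d cosθ + r = +0.020233 m.
|ω_lever| = |0.0605·8.92·+0.020233| / 0.0233115 = 0.46839 rad/s.

0.468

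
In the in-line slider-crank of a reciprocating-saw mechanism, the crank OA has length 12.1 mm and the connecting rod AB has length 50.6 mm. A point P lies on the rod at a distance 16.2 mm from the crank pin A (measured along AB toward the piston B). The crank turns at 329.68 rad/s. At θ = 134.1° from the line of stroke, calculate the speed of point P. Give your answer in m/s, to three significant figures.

ω = 329.7 rad/s.  Crank-pin speed |V_A| = rω = 3.9891 m/s, perpendicular to OA.
Rod angle: sinφ = −(r/L) sinθ ⇒ φ = -9.888°; ω_rod = −rω cosθ/√(L²−r²sin²θ) = +55.691 rad/s.
V_P = V_A + ω_rod × AP, with AP = 0.0162 m along the rod.
Components: V_Px = −rω sinθ − a·ω_rod·sinφ = -2.7098 m/s;  V_Py = rω cosθ + a·ω_rod·cosφ = -1.8873 m/s.
|V_P| = √(V_Px² + V_Py²) = 3.3022 m/s.

3.30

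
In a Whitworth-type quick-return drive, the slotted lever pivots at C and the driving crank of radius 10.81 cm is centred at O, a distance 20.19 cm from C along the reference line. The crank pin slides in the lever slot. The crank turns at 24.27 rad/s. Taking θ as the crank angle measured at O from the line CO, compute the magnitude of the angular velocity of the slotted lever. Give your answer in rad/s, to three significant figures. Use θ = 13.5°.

8.42

ω = 24.27 rad/s
Crank pin A relative to C: A = (d + r cosθ, r sinθ); lever angle φ = atan2(r sinθ, d + r cosθ).
Differentiating tanφ: φ̇ = rω(d cosθ + r)/(d² + r² + 2dr cosθ).
d² + r² + 2dr cosθ = |CA|² = 0.0948939 m²;  d cosθ + r = +0.30442 m.
|ω_lever| = |0.1081·24.27·+0.30442| / 0.0948939 = 8.4165 rad/s.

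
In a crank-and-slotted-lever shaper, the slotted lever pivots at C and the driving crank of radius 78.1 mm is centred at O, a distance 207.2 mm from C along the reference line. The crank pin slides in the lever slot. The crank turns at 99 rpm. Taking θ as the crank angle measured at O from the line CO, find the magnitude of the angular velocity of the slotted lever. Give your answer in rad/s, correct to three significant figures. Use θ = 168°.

5.81

ω = 10.37 rad/s (from 99 rpm).
Crank pin A relative to C: A = (d + r cosθ, r sinθ); lever angle φ = atan2(r sinθ, d + r cosθ).
Differentiating tanφ: φ̇ = rω(d cosθ + r)/(d² + r² + 2dr cosθ).
d² + r² + 2dr cosθ = |CA|² = 0.0173741 m²;  d cosθ + r = -0.12457 m.
|ω_lever| = |0.0781·10.37·-0.12457| / 0.0173741 = 5.8054 rad/s.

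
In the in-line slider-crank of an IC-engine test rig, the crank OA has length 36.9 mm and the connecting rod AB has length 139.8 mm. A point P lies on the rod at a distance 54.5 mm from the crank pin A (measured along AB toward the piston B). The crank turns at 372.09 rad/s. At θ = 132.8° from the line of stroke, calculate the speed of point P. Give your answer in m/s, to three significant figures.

11.0

ω = 372.1 rad/s.  Crank-pin speed |V_A| = rω = 13.73 m/s, perpendicular to OA.
Rod angle: sinφ = −(r/L) sinθ ⇒ φ = -11.167°; ω_rod = −rω cosθ/√(L²−r²sin²θ) = +68.017 rad/s.
V_P = V_A + ω_rod × AP, with AP = 0.0545 m along the rod.
Components: V_Px = −rω sinθ − a·ω_rod·sinφ = -9.3563 m/s;  V_Py = rω cosθ + a·ω_rod·cosφ = -5.692 m/s.
|V_P| = √(V_Px² + V_Py²) = 10.952 m/s.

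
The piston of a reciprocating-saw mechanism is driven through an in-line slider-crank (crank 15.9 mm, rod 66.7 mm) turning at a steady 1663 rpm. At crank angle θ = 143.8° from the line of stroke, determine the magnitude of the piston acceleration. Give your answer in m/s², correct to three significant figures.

ω = 2π·1663/60 = 174.1 rad/s
x(θ) = r cosθ + √(L² − r² sin²θ); with ω constant, a = ω²·d²x/dθ².
d²x/dθ² = −r cosθ − r²(cos2θ)/√u − r⁴ sin²2θ/(4u^{3/2}),  u = L² − r² sin²θ = 0.00436071 m².
Substituting r = 0.0159 m, L = 0.0667 m, θ = 143.8°: d²x/dθ² = +0.011623 m.
a = ω²·d²x/dθ² = (174.1)²·(+0.011623) = +352.49 m/s²;  |a| = 352.49 m/s².

352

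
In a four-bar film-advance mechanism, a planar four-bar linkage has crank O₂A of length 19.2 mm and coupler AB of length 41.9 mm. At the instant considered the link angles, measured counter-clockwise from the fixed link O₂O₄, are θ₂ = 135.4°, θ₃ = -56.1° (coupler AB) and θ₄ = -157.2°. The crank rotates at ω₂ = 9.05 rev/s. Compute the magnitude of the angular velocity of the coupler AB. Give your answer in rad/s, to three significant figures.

24.5

ω₂ = 56.86 rad/s (from 9.05 rev/s).
Differentiating the loop-closure r₂e^{iθ₂}+r₃e^{iθ₃}=r₁+r₄e^{iθ₄} gives r₂ω₂e^{iθ₂}+r₃ω₃e^{iθ₃}=r₄ω₄e^{iθ₄}.
Eliminating the other unknown: ω₃ = r₂ω₂ sin(θ₄−θ₂) / [r₃ sin(θ₃−θ₄)].
Numerator sine = +0.92321; denominator sine = +0.98129.
Result = 0.0192·56.86·(+0.92321) / (0.0419·(+0.98129)) = +24.514 rad/s; magnitude 24.514 rad/s.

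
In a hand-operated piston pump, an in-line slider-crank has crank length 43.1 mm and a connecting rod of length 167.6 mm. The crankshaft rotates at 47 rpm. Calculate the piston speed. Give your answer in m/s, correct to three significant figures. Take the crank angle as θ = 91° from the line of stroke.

ω = 2π·47/60 = 4.922 rad/s
For an in-line slider-crank, x = r cosθ + √(L² − r² sin²θ), so v = −rω sinθ·[1 + r cosθ/√(L² − r² sin²θ)].
With r = 0.0431 m, L = 0.1676 m, θ = 91°: √(L² − r² sin²θ) = 0.16197 m.
v = −0.0431·4.922·0.99985·[1 + 0.0431·-0.01745/0.16197] = -0.21111 m/s.
|v| = 0.21111 m/s.

0.211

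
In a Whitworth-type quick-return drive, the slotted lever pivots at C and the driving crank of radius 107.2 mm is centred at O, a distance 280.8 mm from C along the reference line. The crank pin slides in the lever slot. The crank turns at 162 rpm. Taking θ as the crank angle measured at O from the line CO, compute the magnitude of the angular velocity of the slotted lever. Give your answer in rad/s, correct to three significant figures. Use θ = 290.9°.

ω = 16.96 rad/s (from 162 rpm).
Crank pin A relative to C: A = (d + r cosθ, r sinθ); lever angle φ = atan2(r sinθ, d + r cosθ).
Differentiating tanφ: φ̇ = rω(d cosθ + r)/(d² + r² + 2dr cosθ).
d² + r² + 2dr cosθ = |CA|² = 0.111817 m²;  d cosθ + r = +0.20737 m.
|ω_lever| = |0.1072·16.96·+0.20737| / 0.111817 = 3.3727 rad/s.

3.37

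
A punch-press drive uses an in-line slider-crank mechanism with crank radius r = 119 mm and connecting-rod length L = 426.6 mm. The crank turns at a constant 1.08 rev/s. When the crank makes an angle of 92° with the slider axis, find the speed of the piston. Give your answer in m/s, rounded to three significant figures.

ω = 2π·1.08 = 6.786 rad/s
For an in-line slider-crank, x = r cosθ + √(L² − r² sin²θ), so v = −rω sinθ·[1 + r cosθ/√(L² − r² sin²θ)].
With r = 0.119 m, L = 0.4266 m, θ = 92°: √(L² − r² sin²θ) = 0.40969 m.
v = −0.119·6.786·0.99939·[1 + 0.119·-0.03490/0.40969] = -0.79884 m/s.
|v| = 0.79884 m/s.

0.799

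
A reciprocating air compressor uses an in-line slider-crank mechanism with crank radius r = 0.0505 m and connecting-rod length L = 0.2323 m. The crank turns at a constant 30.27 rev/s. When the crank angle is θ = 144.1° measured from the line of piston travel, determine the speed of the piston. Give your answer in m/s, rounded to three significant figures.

ω = 2π·30.3 = 190.2 rad/s
For an in-line slider-crank, x = r cosθ + √(L² − r² sin²θ), so v = −rω sinθ·[1 + r cosθ/√(L² − r² sin²θ)].
With r = 0.0505 m, L = 0.2323 m, θ = 144.1°: √(L² − r² sin²θ) = 0.2304 m.
v = −0.0505·190.2·0.58637·[1 + 0.0505·-0.81004/0.2304] = -4.632 m/s.
|v| = 4.632 m/s.

4.63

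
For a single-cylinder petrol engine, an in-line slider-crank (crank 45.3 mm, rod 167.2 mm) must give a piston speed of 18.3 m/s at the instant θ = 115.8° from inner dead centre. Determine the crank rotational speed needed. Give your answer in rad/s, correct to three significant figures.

511

For an in-line slider-crank, |v_piston| = rω|sinθ|·[1 + r cosθ/√(L² − r² sin²θ)].
With r = 0.0453 m, L = 0.1672 m, θ = 115.8°: the bracketed kinematic factor |dx/dθ| = 0.035825 m.
ω = v/|dx/dθ| = 18.3/0.035825 = 510.81 rad/s.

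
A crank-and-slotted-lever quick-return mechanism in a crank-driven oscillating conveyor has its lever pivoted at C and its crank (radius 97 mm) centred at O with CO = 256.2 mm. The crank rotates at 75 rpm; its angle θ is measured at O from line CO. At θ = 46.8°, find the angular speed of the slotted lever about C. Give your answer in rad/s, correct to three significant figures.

ω = 7.854 rad/s (from 75 rpm).
Crank pin A relative to C: A = (d + r cosθ, r sinθ); lever angle φ = atan2(r sinθ, d + r cosθ).
Differentiating tanφ: φ̇ = rω(d cosθ + r)/(d² + r² + 2dr cosθ).
d² + r² + 2dr cosθ = |CA|² = 0.109071 m²;  d cosθ + r = +0.27238 m.
|ω_lever| = |0.097·7.854·+0.27238| / 0.109071 = 1.9025 rad/s.

1.90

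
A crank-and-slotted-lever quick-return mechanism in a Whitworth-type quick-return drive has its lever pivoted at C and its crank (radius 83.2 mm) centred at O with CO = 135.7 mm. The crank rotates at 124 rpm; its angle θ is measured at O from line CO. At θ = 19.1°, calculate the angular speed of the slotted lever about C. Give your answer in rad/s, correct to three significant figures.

4.89

ω = 12.99 rad/s (from 124 rpm).
Crank pin A relative to C: A = (d + r cosθ, r sinθ); lever angle φ = atan2(r sinθ, d + r cosθ).
Differentiating tanφ: φ̇ = rω(d cosθ + r)/(d² + r² + 2dr cosθ).
d² + r² + 2dr cosθ = |CA|² = 0.0466741 m²;  d cosθ + r = +0.21143 m.
|ω_lever| = |0.0832·12.99·+0.21143| / 0.0466741 = 4.894 rad/s.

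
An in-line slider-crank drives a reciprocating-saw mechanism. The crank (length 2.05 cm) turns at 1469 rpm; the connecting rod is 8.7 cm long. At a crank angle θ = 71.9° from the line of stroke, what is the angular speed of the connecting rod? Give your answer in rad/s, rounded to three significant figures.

ω = 153.8 rad/s (converted from 1469 rpm).
The rod makes angle φ with the slider axis where L sinφ = r sinθ; differentiating, L cosφ·φ̇ = r ω cosθ.
L cosφ = √(L² − r² sin²θ) = 0.08479 m.
|ω_rod| = r ω |cosθ| / √(L² − r² sin²θ) = 0.0205·153.8·0.31068/0.08479 = 11.555 rad/s.

11.6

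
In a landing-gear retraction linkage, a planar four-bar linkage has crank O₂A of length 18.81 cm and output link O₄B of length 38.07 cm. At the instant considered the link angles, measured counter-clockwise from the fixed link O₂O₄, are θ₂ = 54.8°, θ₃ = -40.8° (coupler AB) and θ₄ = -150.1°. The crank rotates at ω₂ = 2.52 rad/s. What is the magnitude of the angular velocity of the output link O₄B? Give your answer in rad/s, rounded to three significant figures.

ω₂ = 2.52 rad/s
Differentiating the loop-closure r₂e^{iθ₂}+r₃e^{iθ₃}=r₁+r₄e^{iθ₄} gives r₂ω₂e^{iθ₂}+r₃ω₃e^{iθ₃}=r₄ω₄e^{iθ₄}.
Eliminating the other unknown: ω₄ = r₂ω₂ sin(θ₂−θ₃) / [r₄ sin(θ₄−θ₃)].
Numerator sine = +0.99523; denominator sine = -0.94380.
Result = 0.1881·2.52·(+0.99523) / (0.3807·(-0.94380)) = -1.313 rad/s; magnitude 1.313 rad/s.

1.31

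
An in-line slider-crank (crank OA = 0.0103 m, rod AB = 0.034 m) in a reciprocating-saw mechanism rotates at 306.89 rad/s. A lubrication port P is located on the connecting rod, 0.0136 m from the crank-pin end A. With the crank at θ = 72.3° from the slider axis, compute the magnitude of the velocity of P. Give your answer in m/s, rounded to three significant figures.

ω = 306.9 rad/s.  Crank-pin speed |V_A| = rω = 3.161 m/s, perpendicular to OA.
Rod angle: sinφ = −(r/L) sinθ ⇒ φ = -16.774°; ω_rod = −rω cosθ/√(L²−r²sin²θ) = -29.522 rad/s.
V_P = V_A + ω_rod × AP, with AP = 0.0136 m along the rod.
Components: V_Px = −rω sinθ − a·ω_rod·sinφ = -3.1272 m/s;  V_Py = rω cosθ + a·ω_rod·cosφ = +0.57662 m/s.
|V_P| = √(V_Px² + V_Py²) = 3.1799 m/s.

3.18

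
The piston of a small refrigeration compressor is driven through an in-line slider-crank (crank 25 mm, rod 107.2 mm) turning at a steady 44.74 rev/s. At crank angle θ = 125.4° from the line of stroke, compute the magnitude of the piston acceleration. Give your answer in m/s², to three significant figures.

1290

ω = 2π·44.7 = 281.1 rad/s
x(θ) = r cosθ + √(L² − r² sin²θ); with ω constant, a = ω²·d²x/dθ².
d²x/dθ² = −r cosθ − r²(cos2θ)/√u − r⁴ sin²2θ/(4u^{3/2}),  u = L² − r² sin²θ = 0.0110766 m².
Substituting r = 0.025 m, L = 0.1072 m, θ = 125.4°: d²x/dθ² = +0.01636 m.
a = ω²·d²x/dθ² = (281.1)²·(+0.01636) = +1292.8 m/s²;  |a| = 1292.8 m/s².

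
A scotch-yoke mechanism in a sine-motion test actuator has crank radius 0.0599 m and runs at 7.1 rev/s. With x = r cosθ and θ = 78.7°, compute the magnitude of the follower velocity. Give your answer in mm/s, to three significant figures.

ω = 44.61 rad/s (from 7.1 rev/s).
x = r cosθ ⇒ ẋ = −rω sinθ.
|v| = rω|sinθ| = 0.0599·44.61·|sin 78.7°| = 2.6204 m/s = 2620.4 mm/s.

2620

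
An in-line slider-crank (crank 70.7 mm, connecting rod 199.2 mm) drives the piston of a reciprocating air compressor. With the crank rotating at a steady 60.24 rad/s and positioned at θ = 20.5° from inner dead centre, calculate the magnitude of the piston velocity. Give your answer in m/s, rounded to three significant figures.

1.99

ω = 60.24 rad/s
For an in-line slider-crank, x = r cosθ + √(L² − r² sin²θ), so v = −rω sinθ·[1 + r cosθ/√(L² − r² sin²θ)].
With r = 0.0707 m, L = 0.1992 m, θ = 20.5°: √(L² − r² sin²θ) = 0.19766 m.
v = −0.0707·60.24·0.35021·[1 + 0.0707·0.93667/0.19766] = -1.9912 m/s.
|v| = 1.9912 m/s.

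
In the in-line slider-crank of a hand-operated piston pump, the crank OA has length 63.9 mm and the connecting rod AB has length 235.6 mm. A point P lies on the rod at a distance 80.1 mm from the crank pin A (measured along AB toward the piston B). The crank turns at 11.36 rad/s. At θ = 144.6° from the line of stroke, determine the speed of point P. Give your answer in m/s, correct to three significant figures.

ω = 11.36 rad/s.  Crank-pin speed |V_A| = rω = 0.7259 m/s, perpendicular to OA.
Rod angle: sinφ = −(r/L) sinθ ⇒ φ = -9.039°; ω_rod = −rω cosθ/√(L²−r²sin²θ) = +2.5431 rad/s.
V_P = V_A + ω_rod × AP, with AP = 0.0801 m along the rod.
Components: V_Px = −rω sinθ − a·ω_rod·sinφ = -0.3885 m/s;  V_Py = rω cosθ + a·ω_rod·cosφ = -0.39054 m/s.
|V_P| = √(V_Px² + V_Py²) = 0.55086 m/s.

0.551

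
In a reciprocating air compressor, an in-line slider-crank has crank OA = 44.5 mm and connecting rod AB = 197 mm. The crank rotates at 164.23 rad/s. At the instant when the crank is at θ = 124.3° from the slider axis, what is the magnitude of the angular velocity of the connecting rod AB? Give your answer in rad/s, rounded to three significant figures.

21.3

ω = 164.2 rad/s
The rod makes angle φ with the slider axis where L sinφ = r sinθ; differentiating, L cosφ·φ̇ = r ω cosθ.
L cosφ = √(L² − r² sin²θ) = 0.19354 m.
|ω_rod| = r ω |cosθ| / √(L² − r² sin²θ) = 0.0445·164.2·0.56353/0.19354 = 21.279 rad/s.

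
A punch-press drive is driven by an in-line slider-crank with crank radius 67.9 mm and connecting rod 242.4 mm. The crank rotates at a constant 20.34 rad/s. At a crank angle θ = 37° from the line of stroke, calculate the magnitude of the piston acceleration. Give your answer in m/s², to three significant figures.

ω = 20.34 rad/s
x(θ) = r cosθ + √(L² − r² sin²θ); with ω constant, a = ω²·d²x/dθ².
d²x/dθ² = −r cosθ − r²(cos2θ)/√u − r⁴ sin²2θ/(4u^{3/2}),  u = L² − r² sin²θ = 0.057088 m².
Substituting r = 0.0679 m, L = 0.2424 m, θ = 37°: d²x/dθ² = -0.059906 m.
a = ω²·d²x/dθ² = (20.34)²·(-0.059906) = -24.784 m/s²;  |a| = 24.784 m/s².

24.8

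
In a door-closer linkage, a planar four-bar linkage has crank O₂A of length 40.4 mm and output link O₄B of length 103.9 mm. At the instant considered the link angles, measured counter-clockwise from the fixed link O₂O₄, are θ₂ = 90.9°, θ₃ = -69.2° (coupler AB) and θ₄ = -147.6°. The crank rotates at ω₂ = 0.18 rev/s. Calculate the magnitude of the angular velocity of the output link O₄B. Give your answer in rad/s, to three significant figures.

0.153

ω₂ = 1.131 rad/s (from 0.18 rev/s).
Differentiating the loop-closure r₂e^{iθ₂}+r₃e^{iθ₃}=r₁+r₄e^{iθ₄} gives r₂ω₂e^{iθ₂}+r₃ω₃e^{iθ₃}=r₄ω₄e^{iθ₄}.
Eliminating the other unknown: ω₄ = r₂ω₂ sin(θ₂−θ₃) / [r₄ sin(θ₄−θ₃)].
Numerator sine = +0.34038; denominator sine = -0.97958.
Result = 0.0404·1.131·(+0.34038) / (0.1039·(-0.97958)) = -0.15281 rad/s; magnitude 0.15281 rad/s.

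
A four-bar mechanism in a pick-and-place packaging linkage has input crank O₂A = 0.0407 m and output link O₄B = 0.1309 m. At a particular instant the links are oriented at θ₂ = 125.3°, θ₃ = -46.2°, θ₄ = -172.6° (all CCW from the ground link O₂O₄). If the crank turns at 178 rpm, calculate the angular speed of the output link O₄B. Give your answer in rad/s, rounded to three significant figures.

ω₂ = 18.64 rad/s (from 178 rpm).
Differentiating the loop-closure r₂e^{iθ₂}+r₃e^{iθ₃}=r₁+r₄e^{iθ₄} gives r₂ω₂e^{iθ₂}+r₃ω₃e^{iθ₃}=r₄ω₄e^{iθ₄}.
Eliminating the other unknown: ω₄ = r₂ω₂ sin(θ₂−θ₃) / [r₄ sin(θ₄−θ₃)].
Numerator sine = +0.14781; denominator sine = -0.80489.
Result = 0.0407·18.64·(+0.14781) / (0.1309·(-0.80489)) = -1.0643 rad/s; magnitude 1.0643 rad/s.

1.06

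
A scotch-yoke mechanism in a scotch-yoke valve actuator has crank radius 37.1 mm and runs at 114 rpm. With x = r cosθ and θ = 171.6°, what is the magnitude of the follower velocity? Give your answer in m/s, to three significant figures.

0.0647

ω = 11.94 rad/s (from 114 rpm).
x = r cosθ ⇒ ẋ = −rω sinθ.
|v| = rω|sinθ| = 0.0371·11.94·|sin 171.6°| = 0.0647 m/s.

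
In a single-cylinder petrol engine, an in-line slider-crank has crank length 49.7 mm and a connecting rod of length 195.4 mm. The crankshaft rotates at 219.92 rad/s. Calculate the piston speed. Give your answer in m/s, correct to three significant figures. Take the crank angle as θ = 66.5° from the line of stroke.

11.1

ω = 219.9 rad/s
For an in-line slider-crank, x = r cosθ + √(L² − r² sin²θ), so v = −rω sinθ·[1 + r cosθ/√(L² − r² sin²θ)].
With r = 0.0497 m, L = 0.1954 m, θ = 66.5°: √(L² − r² sin²θ) = 0.19001 m.
v = −0.0497·219.9·0.91706·[1 + 0.0497·0.39875/0.19001] = -11.069 m/s.
|v| = 11.069 m/s.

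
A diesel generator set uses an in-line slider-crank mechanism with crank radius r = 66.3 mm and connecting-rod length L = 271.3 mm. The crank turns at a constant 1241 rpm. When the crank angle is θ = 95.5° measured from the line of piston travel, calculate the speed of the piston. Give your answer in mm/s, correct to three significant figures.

ω = 2π·1241/60 = 130 rad/s
For an in-line slider-crank, x = r cosθ + √(L² − r² sin²θ), so v = −rω sinθ·[1 + r cosθ/√(L² − r² sin²θ)].
With r = 0.0663 m, L = 0.2713 m, θ = 95.5°: √(L² − r² sin²θ) = 0.26315 m.
v = −0.0663·130·0.99540·[1 + 0.0663·-0.09585/0.26315] = -8.3694 m/s.
|v| = 8.3694 m/s = 8369.4 mm/s.

8370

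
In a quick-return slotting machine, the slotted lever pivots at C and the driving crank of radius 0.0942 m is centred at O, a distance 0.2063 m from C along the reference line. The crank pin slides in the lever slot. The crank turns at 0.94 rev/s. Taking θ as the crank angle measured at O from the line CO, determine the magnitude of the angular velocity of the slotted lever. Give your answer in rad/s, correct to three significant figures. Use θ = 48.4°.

ω = 5.906 rad/s (from 0.94 rev/s).
Crank pin A relative to C: A = (d + r cosθ, r sinθ); lever angle φ = atan2(r sinθ, d + r cosθ).
Differentiating tanφ: φ̇ = rω(d cosθ + r)/(d² + r² + 2dr cosθ).
d² + r² + 2dr cosθ = |CA|² = 0.0772381 m²;  d cosθ + r = +0.23117 m.
|ω_lever| = |0.0942·5.906·+0.23117| / 0.0772381 = 1.6652 rad/s.

1.67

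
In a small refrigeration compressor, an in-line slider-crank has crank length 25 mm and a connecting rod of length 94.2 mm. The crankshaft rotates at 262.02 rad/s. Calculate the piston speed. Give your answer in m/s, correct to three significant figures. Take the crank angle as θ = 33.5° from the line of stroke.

4.42

ω = 262 rad/s
For an in-line slider-crank, x = r cosθ + √(L² − r² sin²θ), so v = −rω sinθ·[1 + r cosθ/√(L² − r² sin²θ)].
With r = 0.025 m, L = 0.0942 m, θ = 33.5°: √(L² − r² sin²θ) = 0.093184 m.
v = −0.025·262·0.55194·[1 + 0.025·0.83389/0.093184] = -4.4243 m/s.
|v| = 4.4243 m/s.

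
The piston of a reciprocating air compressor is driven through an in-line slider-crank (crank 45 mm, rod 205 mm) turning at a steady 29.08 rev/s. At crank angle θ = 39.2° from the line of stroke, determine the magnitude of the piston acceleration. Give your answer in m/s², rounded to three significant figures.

1240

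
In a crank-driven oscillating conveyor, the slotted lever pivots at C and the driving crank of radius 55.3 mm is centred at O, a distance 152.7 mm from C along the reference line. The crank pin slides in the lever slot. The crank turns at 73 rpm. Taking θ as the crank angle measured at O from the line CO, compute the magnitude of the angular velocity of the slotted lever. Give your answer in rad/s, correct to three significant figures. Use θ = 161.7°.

3.67

ω = 7.645 rad/s (from 73 rpm).
Crank pin A relative to C: A = (d + r cosθ, r sinθ); lever angle φ = atan2(r sinθ, d + r cosθ).
Differentiating tanφ: φ̇ = rω(d cosθ + r)/(d² + r² + 2dr cosθ).
d² + r² + 2dr cosθ = |CA|² = 0.0103409 m²;  d cosθ + r = -0.089677 m.
|ω_lever| = |0.0553·7.645·-0.089677| / 0.0103409 = 3.6661 rad/s.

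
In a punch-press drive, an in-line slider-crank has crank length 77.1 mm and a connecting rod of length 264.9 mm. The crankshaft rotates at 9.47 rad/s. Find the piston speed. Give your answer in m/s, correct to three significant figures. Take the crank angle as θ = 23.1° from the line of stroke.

ω = 9.47 rad/s
For an in-line slider-crank, x = r cosθ + √(L² − r² sin²θ), so v = −rω sinθ·[1 + r cosθ/√(L² − r² sin²θ)].
With r = 0.0771 m, L = 0.2649 m, θ = 23.1°: √(L² − r² sin²θ) = 0.26317 m.
v = −0.0771·9.47·0.39234·[1 + 0.0771·0.91982/0.26317] = -0.36365 m/s.
|v| = 0.36365 m/s.

0.364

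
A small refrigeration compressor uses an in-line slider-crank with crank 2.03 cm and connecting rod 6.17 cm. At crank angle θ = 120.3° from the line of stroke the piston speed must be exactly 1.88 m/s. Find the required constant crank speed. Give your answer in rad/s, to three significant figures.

130

For an in-line slider-crank, |v_piston| = rω|sinθ|·[1 + r cosθ/√(L² − r² sin²θ)].
With r = 0.0203 m, L = 0.0617 m, θ = 120.3°: the bracketed kinematic factor |dx/dθ| = 0.014493 m.
ω = v/|dx/dθ| = 1.88/0.014493 = 129.72 rad/s.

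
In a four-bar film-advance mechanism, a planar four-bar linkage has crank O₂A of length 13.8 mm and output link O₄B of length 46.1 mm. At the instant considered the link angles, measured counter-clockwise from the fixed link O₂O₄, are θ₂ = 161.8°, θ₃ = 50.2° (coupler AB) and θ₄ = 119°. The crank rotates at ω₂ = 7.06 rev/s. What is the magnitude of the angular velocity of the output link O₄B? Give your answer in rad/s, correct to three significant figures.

ω₂ = 44.36 rad/s (from 7.06 rev/s).
Differentiating the loop-closure r₂e^{iθ₂}+r₃e^{iθ₃}=r₁+r₄e^{iθ₄} gives r₂ω₂e^{iθ₂}+r₃ω₃e^{iθ₃}=r₄ω₄e^{iθ₄}.
Eliminating the other unknown: ω₄ = r₂ω₂ sin(θ₂−θ₃) / [r₄ sin(θ₄−θ₃)].
Numerator sine = +0.92978; denominator sine = +0.93232.
Result = 0.0138·44.36·(+0.92978) / (0.0461·(+0.93232)) = +13.243 rad/s; magnitude 13.243 rad/s.

13.2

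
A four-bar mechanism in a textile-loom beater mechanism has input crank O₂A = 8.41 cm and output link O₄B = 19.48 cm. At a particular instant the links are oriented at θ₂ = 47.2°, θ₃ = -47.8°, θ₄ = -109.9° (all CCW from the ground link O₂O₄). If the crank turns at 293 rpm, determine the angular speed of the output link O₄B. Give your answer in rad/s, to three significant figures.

ω₂ = 30.68 rad/s (from 293 rpm).
Differentiating the loop-closure r₂e^{iθ₂}+r₃e^{iθ₃}=r₁+r₄e^{iθ₄} gives r₂ω₂e^{iθ₂}+r₃ω₃e^{iθ₃}=r₄ω₄e^{iθ₄}.
Eliminating the other unknown: ω₄ = r₂ω₂ sin(θ₂−θ₃) / [r₄ sin(θ₄−θ₃)].
Numerator sine = +0.99619; denominator sine = -0.88377.
Result = 0.0841·30.68·(+0.99619) / (0.1948·(-0.88377)) = -14.932 rad/s; magnitude 14.932 rad/s.

14.9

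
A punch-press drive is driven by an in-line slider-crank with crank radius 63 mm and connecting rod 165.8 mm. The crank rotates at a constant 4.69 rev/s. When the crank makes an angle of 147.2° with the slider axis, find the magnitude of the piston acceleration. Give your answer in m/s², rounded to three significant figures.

ω = 2π·4.69 = 29.47 rad/s
x(θ) = r cosθ + √(L² − r² sin²θ); with ω constant, a = ω²·d²x/dθ².
d²x/dθ² = −r cosθ − r²(cos2θ)/√u − r⁴ sin²2θ/(4u^{3/2}),  u = L² − r² sin²θ = 0.0263249 m².
Substituting r = 0.063 m, L = 0.1658 m, θ = 147.2°: d²x/dθ² = +0.042086 m.
a = ω²·d²x/dθ² = (29.47)²·(+0.042086) = +36.546 m/s²;  |a| = 36.546 m/s².

36.5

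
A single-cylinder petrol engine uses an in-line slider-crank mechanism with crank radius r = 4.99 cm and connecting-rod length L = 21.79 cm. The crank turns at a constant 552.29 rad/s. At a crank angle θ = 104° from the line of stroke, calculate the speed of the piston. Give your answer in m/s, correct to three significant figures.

ω = 552.3 rad/s
For an in-line slider-crank, x = r cosθ + √(L² − r² sin²θ), so v = −rω sinθ·[1 + r cosθ/√(L² − r² sin²θ)].
With r = 0.0499 m, L = 0.2179 m, θ = 104°: √(L² − r² sin²θ) = 0.21245 m.
v = −0.0499·552.3·0.97030·[1 + 0.0499·-0.24192/0.21245] = -25.221 m/s.
|v| = 25.221 m/s.

25.2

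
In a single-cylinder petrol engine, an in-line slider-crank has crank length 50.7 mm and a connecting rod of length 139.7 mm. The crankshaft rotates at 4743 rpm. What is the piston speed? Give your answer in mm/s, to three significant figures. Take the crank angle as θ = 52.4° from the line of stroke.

24600

ω = 2π·4743/60 = 496.7 rad/s
For an in-line slider-crank, x = r cosθ + √(L² − r² sin²θ), so v = −rω sinθ·[1 + r cosθ/√(L² − r² sin²θ)].
With r = 0.0507 m, L = 0.1397 m, θ = 52.4°: √(L² − r² sin²θ) = 0.1338 m.
v = −0.0507·496.7·0.79229·[1 + 0.0507·0.61015/0.1338] = -24.564 m/s.
|v| = 24.564 m/s = 24564 mm/s.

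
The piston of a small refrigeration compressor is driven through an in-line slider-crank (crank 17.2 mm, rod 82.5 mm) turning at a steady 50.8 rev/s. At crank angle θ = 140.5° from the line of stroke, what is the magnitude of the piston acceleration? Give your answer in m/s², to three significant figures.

1280

ω = 2π·50.8 = 319.2 rad/s
x(θ) = r cosθ + √(L² − r² sin²θ); with ω constant, a = ω²·d²x/dθ².
d²x/dθ² = −r cosθ − r²(cos2θ)/√u − r⁴ sin²2θ/(4u^{3/2}),  u = L² − r² sin²θ = 0.00668655 m².
Substituting r = 0.0172 m, L = 0.0825 m, θ = 140.5°: d²x/dθ² = +0.012543 m.
a = ω²·d²x/dθ² = (319.2)²·(+0.012543) = +1277.9 m/s²;  |a| = 1277.9 m/s².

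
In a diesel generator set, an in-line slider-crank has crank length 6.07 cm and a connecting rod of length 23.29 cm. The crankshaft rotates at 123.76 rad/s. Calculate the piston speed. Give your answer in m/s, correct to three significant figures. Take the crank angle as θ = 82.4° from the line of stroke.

7.71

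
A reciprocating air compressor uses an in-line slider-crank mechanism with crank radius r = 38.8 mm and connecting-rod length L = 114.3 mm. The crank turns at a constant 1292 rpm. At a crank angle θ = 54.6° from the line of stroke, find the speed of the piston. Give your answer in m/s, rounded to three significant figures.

5.15

ω = 2π·1292/60 = 135.3 rad/s
For an in-line slider-crank, x = r cosθ + √(L² − r² sin²θ), so v = −rω sinθ·[1 + r cosθ/√(L² − r² sin²θ)].
With r = 0.0388 m, L = 0.1143 m, θ = 54.6°: √(L² − r² sin²θ) = 0.10984 m.
v = −0.0388·135.3·0.81513·[1 + 0.0388·0.57928/0.10984] = -5.1547 m/s.
|v| = 5.1547 m/s.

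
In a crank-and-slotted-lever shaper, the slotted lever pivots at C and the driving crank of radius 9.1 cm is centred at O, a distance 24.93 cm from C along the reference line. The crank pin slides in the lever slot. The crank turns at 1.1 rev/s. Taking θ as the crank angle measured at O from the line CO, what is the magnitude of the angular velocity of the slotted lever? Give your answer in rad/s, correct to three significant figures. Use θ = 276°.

0.979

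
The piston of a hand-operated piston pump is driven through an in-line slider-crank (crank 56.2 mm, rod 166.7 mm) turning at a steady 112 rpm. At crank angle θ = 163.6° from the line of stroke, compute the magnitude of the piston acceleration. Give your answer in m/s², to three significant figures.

ω = 2π·112/60 = 11.73 rad/s
x(θ) = r cosθ + √(L² − r² sin²θ); with ω constant, a = ω²·d²x/dθ².
d²x/dθ² = −r cosθ − r²(cos2θ)/√u − r⁴ sin²2θ/(4u^{3/2}),  u = L² − r² sin²θ = 0.0275371 m².
Substituting r = 0.0562 m, L = 0.1667 m, θ = 163.6°: d²x/dθ² = +0.037755 m.
a = ω²·d²x/dθ² = (11.73)²·(+0.037755) = +5.1935 m/s²;  |a| = 5.1935 m/s².

5.19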